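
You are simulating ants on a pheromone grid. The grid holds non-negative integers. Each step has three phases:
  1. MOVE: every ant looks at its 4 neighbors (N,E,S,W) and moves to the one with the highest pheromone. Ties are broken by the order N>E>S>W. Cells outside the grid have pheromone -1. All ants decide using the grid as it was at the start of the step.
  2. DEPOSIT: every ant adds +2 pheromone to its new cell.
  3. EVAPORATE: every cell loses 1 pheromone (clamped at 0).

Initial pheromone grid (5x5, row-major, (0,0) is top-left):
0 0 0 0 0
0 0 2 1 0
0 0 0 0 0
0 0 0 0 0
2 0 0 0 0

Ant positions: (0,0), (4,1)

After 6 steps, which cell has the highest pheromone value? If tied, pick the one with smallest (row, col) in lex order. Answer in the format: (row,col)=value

Step 1: ant0:(0,0)->E->(0,1) | ant1:(4,1)->W->(4,0)
  grid max=3 at (4,0)
Step 2: ant0:(0,1)->E->(0,2) | ant1:(4,0)->N->(3,0)
  grid max=2 at (4,0)
Step 3: ant0:(0,2)->E->(0,3) | ant1:(3,0)->S->(4,0)
  grid max=3 at (4,0)
Step 4: ant0:(0,3)->E->(0,4) | ant1:(4,0)->N->(3,0)
  grid max=2 at (4,0)
Step 5: ant0:(0,4)->S->(1,4) | ant1:(3,0)->S->(4,0)
  grid max=3 at (4,0)
Step 6: ant0:(1,4)->N->(0,4) | ant1:(4,0)->N->(3,0)
  grid max=2 at (4,0)
Final grid:
  0 0 0 0 1
  0 0 0 0 0
  0 0 0 0 0
  1 0 0 0 0
  2 0 0 0 0
Max pheromone 2 at (4,0)

Answer: (4,0)=2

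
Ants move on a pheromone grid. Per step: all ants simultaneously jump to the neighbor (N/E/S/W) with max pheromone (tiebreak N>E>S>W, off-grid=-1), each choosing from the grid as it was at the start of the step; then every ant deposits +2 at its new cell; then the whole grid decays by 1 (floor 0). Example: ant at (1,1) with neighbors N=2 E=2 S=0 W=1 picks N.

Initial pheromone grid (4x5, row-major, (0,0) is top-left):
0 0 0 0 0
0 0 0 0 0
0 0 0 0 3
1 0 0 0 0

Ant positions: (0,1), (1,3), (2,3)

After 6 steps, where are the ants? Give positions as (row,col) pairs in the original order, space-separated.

Step 1: ant0:(0,1)->E->(0,2) | ant1:(1,3)->N->(0,3) | ant2:(2,3)->E->(2,4)
  grid max=4 at (2,4)
Step 2: ant0:(0,2)->E->(0,3) | ant1:(0,3)->W->(0,2) | ant2:(2,4)->N->(1,4)
  grid max=3 at (2,4)
Step 3: ant0:(0,3)->W->(0,2) | ant1:(0,2)->E->(0,3) | ant2:(1,4)->S->(2,4)
  grid max=4 at (2,4)
Step 4: ant0:(0,2)->E->(0,3) | ant1:(0,3)->W->(0,2) | ant2:(2,4)->N->(1,4)
  grid max=4 at (0,2)
Step 5: ant0:(0,3)->W->(0,2) | ant1:(0,2)->E->(0,3) | ant2:(1,4)->S->(2,4)
  grid max=5 at (0,2)
Step 6: ant0:(0,2)->E->(0,3) | ant1:(0,3)->W->(0,2) | ant2:(2,4)->N->(1,4)
  grid max=6 at (0,2)

(0,3) (0,2) (1,4)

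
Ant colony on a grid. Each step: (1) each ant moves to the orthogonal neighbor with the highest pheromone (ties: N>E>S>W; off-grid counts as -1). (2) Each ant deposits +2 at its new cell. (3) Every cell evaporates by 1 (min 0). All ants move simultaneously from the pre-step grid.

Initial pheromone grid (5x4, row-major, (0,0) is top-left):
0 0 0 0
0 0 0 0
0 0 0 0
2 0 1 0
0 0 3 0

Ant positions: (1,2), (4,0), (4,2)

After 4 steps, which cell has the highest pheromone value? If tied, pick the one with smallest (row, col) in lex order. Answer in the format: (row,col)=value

Answer: (4,2)=3

Derivation:
Step 1: ant0:(1,2)->N->(0,2) | ant1:(4,0)->N->(3,0) | ant2:(4,2)->N->(3,2)
  grid max=3 at (3,0)
Step 2: ant0:(0,2)->E->(0,3) | ant1:(3,0)->N->(2,0) | ant2:(3,2)->S->(4,2)
  grid max=3 at (4,2)
Step 3: ant0:(0,3)->S->(1,3) | ant1:(2,0)->S->(3,0) | ant2:(4,2)->N->(3,2)
  grid max=3 at (3,0)
Step 4: ant0:(1,3)->N->(0,3) | ant1:(3,0)->N->(2,0) | ant2:(3,2)->S->(4,2)
  grid max=3 at (4,2)
Final grid:
  0 0 0 1
  0 0 0 0
  1 0 0 0
  2 0 1 0
  0 0 3 0
Max pheromone 3 at (4,2)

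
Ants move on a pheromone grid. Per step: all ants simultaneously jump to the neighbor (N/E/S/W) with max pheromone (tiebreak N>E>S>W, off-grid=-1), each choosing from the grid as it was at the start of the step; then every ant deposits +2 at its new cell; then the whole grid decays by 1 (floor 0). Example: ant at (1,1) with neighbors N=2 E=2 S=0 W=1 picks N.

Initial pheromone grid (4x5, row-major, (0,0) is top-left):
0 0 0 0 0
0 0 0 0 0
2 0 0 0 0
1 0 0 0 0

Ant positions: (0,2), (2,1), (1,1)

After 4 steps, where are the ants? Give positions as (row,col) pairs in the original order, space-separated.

Step 1: ant0:(0,2)->E->(0,3) | ant1:(2,1)->W->(2,0) | ant2:(1,1)->N->(0,1)
  grid max=3 at (2,0)
Step 2: ant0:(0,3)->E->(0,4) | ant1:(2,0)->N->(1,0) | ant2:(0,1)->E->(0,2)
  grid max=2 at (2,0)
Step 3: ant0:(0,4)->S->(1,4) | ant1:(1,0)->S->(2,0) | ant2:(0,2)->E->(0,3)
  grid max=3 at (2,0)
Step 4: ant0:(1,4)->N->(0,4) | ant1:(2,0)->N->(1,0) | ant2:(0,3)->E->(0,4)
  grid max=3 at (0,4)

(0,4) (1,0) (0,4)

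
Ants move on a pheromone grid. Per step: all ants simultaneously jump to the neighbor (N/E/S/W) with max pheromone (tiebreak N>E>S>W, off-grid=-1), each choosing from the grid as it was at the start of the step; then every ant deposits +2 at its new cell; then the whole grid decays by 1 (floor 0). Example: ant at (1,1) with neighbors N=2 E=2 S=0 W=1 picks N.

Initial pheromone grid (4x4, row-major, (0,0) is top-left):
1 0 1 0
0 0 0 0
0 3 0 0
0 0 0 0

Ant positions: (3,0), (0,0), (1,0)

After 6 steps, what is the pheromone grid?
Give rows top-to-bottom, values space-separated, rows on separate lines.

After step 1: ants at (2,0),(0,1),(0,0)
  2 1 0 0
  0 0 0 0
  1 2 0 0
  0 0 0 0
After step 2: ants at (2,1),(0,0),(0,1)
  3 2 0 0
  0 0 0 0
  0 3 0 0
  0 0 0 0
After step 3: ants at (1,1),(0,1),(0,0)
  4 3 0 0
  0 1 0 0
  0 2 0 0
  0 0 0 0
After step 4: ants at (0,1),(0,0),(0,1)
  5 6 0 0
  0 0 0 0
  0 1 0 0
  0 0 0 0
After step 5: ants at (0,0),(0,1),(0,0)
  8 7 0 0
  0 0 0 0
  0 0 0 0
  0 0 0 0
After step 6: ants at (0,1),(0,0),(0,1)
  9 10 0 0
  0 0 0 0
  0 0 0 0
  0 0 0 0

9 10 0 0
0 0 0 0
0 0 0 0
0 0 0 0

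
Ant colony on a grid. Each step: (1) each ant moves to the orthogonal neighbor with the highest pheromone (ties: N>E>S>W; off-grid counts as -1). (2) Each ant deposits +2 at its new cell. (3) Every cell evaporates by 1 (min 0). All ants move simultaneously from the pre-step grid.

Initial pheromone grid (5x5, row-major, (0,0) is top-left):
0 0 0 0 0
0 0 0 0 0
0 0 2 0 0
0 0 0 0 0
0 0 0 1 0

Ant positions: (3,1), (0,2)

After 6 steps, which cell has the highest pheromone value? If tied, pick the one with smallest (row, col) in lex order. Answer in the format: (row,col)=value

Answer: (2,2)=2

Derivation:
Step 1: ant0:(3,1)->N->(2,1) | ant1:(0,2)->E->(0,3)
  grid max=1 at (0,3)
Step 2: ant0:(2,1)->E->(2,2) | ant1:(0,3)->E->(0,4)
  grid max=2 at (2,2)
Step 3: ant0:(2,2)->N->(1,2) | ant1:(0,4)->S->(1,4)
  grid max=1 at (1,2)
Step 4: ant0:(1,2)->S->(2,2) | ant1:(1,4)->N->(0,4)
  grid max=2 at (2,2)
Step 5: ant0:(2,2)->N->(1,2) | ant1:(0,4)->S->(1,4)
  grid max=1 at (1,2)
Step 6: ant0:(1,2)->S->(2,2) | ant1:(1,4)->N->(0,4)
  grid max=2 at (2,2)
Final grid:
  0 0 0 0 1
  0 0 0 0 0
  0 0 2 0 0
  0 0 0 0 0
  0 0 0 0 0
Max pheromone 2 at (2,2)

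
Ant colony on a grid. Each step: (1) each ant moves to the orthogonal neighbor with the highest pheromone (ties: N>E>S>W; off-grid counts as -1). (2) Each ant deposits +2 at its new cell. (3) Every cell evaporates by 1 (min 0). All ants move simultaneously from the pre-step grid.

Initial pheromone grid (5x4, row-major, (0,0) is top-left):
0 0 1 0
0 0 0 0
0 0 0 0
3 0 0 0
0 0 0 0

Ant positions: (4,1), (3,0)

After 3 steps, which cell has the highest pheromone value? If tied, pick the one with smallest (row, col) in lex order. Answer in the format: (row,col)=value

Step 1: ant0:(4,1)->N->(3,1) | ant1:(3,0)->N->(2,0)
  grid max=2 at (3,0)
Step 2: ant0:(3,1)->W->(3,0) | ant1:(2,0)->S->(3,0)
  grid max=5 at (3,0)
Step 3: ant0:(3,0)->N->(2,0) | ant1:(3,0)->N->(2,0)
  grid max=4 at (3,0)
Final grid:
  0 0 0 0
  0 0 0 0
  3 0 0 0
  4 0 0 0
  0 0 0 0
Max pheromone 4 at (3,0)

Answer: (3,0)=4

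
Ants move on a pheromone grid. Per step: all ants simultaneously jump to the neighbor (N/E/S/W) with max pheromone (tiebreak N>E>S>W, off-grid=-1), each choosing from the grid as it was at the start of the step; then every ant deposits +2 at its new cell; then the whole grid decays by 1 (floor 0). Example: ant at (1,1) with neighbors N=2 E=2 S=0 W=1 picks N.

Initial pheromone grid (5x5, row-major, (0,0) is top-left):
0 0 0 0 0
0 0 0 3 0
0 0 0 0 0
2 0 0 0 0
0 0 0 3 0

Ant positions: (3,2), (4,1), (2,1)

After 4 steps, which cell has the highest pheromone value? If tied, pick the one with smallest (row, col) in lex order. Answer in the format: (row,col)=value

Answer: (0,3)=3

Derivation:
Step 1: ant0:(3,2)->N->(2,2) | ant1:(4,1)->N->(3,1) | ant2:(2,1)->N->(1,1)
  grid max=2 at (1,3)
Step 2: ant0:(2,2)->N->(1,2) | ant1:(3,1)->W->(3,0) | ant2:(1,1)->N->(0,1)
  grid max=2 at (3,0)
Step 3: ant0:(1,2)->E->(1,3) | ant1:(3,0)->N->(2,0) | ant2:(0,1)->E->(0,2)
  grid max=2 at (1,3)
Step 4: ant0:(1,3)->N->(0,3) | ant1:(2,0)->S->(3,0) | ant2:(0,2)->E->(0,3)
  grid max=3 at (0,3)
Final grid:
  0 0 0 3 0
  0 0 0 1 0
  0 0 0 0 0
  2 0 0 0 0
  0 0 0 0 0
Max pheromone 3 at (0,3)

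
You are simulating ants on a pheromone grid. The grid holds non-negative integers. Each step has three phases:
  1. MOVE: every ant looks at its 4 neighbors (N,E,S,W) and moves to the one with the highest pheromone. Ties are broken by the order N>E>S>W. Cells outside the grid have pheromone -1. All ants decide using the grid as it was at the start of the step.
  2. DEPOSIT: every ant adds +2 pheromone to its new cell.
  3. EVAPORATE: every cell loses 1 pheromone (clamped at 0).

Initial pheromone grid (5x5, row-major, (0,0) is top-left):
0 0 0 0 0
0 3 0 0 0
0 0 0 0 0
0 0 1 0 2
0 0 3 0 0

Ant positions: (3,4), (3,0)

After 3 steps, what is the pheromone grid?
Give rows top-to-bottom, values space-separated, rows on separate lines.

After step 1: ants at (2,4),(2,0)
  0 0 0 0 0
  0 2 0 0 0
  1 0 0 0 1
  0 0 0 0 1
  0 0 2 0 0
After step 2: ants at (3,4),(1,0)
  0 0 0 0 0
  1 1 0 0 0
  0 0 0 0 0
  0 0 0 0 2
  0 0 1 0 0
After step 3: ants at (2,4),(1,1)
  0 0 0 0 0
  0 2 0 0 0
  0 0 0 0 1
  0 0 0 0 1
  0 0 0 0 0

0 0 0 0 0
0 2 0 0 0
0 0 0 0 1
0 0 0 0 1
0 0 0 0 0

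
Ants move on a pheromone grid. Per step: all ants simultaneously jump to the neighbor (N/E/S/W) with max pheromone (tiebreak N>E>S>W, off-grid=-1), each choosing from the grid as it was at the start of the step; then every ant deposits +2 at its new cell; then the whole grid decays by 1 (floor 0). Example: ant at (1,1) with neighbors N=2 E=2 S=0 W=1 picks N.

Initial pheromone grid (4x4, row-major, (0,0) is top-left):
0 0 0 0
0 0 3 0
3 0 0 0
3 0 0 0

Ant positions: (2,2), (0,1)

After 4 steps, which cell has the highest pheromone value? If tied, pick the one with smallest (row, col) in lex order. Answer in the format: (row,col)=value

Step 1: ant0:(2,2)->N->(1,2) | ant1:(0,1)->E->(0,2)
  grid max=4 at (1,2)
Step 2: ant0:(1,2)->N->(0,2) | ant1:(0,2)->S->(1,2)
  grid max=5 at (1,2)
Step 3: ant0:(0,2)->S->(1,2) | ant1:(1,2)->N->(0,2)
  grid max=6 at (1,2)
Step 4: ant0:(1,2)->N->(0,2) | ant1:(0,2)->S->(1,2)
  grid max=7 at (1,2)
Final grid:
  0 0 4 0
  0 0 7 0
  0 0 0 0
  0 0 0 0
Max pheromone 7 at (1,2)

Answer: (1,2)=7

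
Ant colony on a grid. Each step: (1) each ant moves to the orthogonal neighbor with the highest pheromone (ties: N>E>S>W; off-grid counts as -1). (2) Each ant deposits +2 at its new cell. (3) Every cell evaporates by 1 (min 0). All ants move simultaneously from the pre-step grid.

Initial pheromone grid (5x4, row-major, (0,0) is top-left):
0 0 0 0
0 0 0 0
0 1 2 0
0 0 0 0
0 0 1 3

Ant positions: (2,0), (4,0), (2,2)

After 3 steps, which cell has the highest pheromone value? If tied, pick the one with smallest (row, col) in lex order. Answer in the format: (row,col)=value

Step 1: ant0:(2,0)->E->(2,1) | ant1:(4,0)->N->(3,0) | ant2:(2,2)->W->(2,1)
  grid max=4 at (2,1)
Step 2: ant0:(2,1)->E->(2,2) | ant1:(3,0)->N->(2,0) | ant2:(2,1)->E->(2,2)
  grid max=4 at (2,2)
Step 3: ant0:(2,2)->W->(2,1) | ant1:(2,0)->E->(2,1) | ant2:(2,2)->W->(2,1)
  grid max=8 at (2,1)
Final grid:
  0 0 0 0
  0 0 0 0
  0 8 3 0
  0 0 0 0
  0 0 0 0
Max pheromone 8 at (2,1)

Answer: (2,1)=8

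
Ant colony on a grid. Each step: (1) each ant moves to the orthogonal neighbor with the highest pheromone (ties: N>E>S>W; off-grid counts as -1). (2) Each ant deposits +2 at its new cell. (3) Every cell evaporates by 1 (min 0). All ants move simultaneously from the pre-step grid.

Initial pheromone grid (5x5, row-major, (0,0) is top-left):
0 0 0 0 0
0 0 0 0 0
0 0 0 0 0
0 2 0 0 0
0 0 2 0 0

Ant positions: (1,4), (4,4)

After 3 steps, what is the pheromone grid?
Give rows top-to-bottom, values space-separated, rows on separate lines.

After step 1: ants at (0,4),(3,4)
  0 0 0 0 1
  0 0 0 0 0
  0 0 0 0 0
  0 1 0 0 1
  0 0 1 0 0
After step 2: ants at (1,4),(2,4)
  0 0 0 0 0
  0 0 0 0 1
  0 0 0 0 1
  0 0 0 0 0
  0 0 0 0 0
After step 3: ants at (2,4),(1,4)
  0 0 0 0 0
  0 0 0 0 2
  0 0 0 0 2
  0 0 0 0 0
  0 0 0 0 0

0 0 0 0 0
0 0 0 0 2
0 0 0 0 2
0 0 0 0 0
0 0 0 0 0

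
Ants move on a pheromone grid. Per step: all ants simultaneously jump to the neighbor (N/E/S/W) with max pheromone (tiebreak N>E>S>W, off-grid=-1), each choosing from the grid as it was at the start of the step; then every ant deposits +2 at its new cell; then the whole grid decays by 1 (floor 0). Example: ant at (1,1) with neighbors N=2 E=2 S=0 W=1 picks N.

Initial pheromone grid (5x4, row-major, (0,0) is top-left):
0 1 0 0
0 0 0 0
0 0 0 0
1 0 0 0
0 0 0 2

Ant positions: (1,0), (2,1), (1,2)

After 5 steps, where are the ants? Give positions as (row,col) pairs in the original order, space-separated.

Step 1: ant0:(1,0)->N->(0,0) | ant1:(2,1)->N->(1,1) | ant2:(1,2)->N->(0,2)
  grid max=1 at (0,0)
Step 2: ant0:(0,0)->E->(0,1) | ant1:(1,1)->N->(0,1) | ant2:(0,2)->E->(0,3)
  grid max=3 at (0,1)
Step 3: ant0:(0,1)->E->(0,2) | ant1:(0,1)->E->(0,2) | ant2:(0,3)->S->(1,3)
  grid max=3 at (0,2)
Step 4: ant0:(0,2)->W->(0,1) | ant1:(0,2)->W->(0,1) | ant2:(1,3)->N->(0,3)
  grid max=5 at (0,1)
Step 5: ant0:(0,1)->E->(0,2) | ant1:(0,1)->E->(0,2) | ant2:(0,3)->W->(0,2)
  grid max=7 at (0,2)

(0,2) (0,2) (0,2)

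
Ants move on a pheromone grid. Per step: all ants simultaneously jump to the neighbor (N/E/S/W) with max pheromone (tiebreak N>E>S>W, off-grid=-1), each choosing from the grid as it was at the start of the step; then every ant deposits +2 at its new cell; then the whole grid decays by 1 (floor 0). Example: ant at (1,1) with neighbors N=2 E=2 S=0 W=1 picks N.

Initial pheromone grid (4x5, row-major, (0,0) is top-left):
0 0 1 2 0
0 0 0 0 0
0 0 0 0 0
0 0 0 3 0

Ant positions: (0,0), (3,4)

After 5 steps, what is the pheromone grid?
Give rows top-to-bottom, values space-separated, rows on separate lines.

After step 1: ants at (0,1),(3,3)
  0 1 0 1 0
  0 0 0 0 0
  0 0 0 0 0
  0 0 0 4 0
After step 2: ants at (0,2),(2,3)
  0 0 1 0 0
  0 0 0 0 0
  0 0 0 1 0
  0 0 0 3 0
After step 3: ants at (0,3),(3,3)
  0 0 0 1 0
  0 0 0 0 0
  0 0 0 0 0
  0 0 0 4 0
After step 4: ants at (0,4),(2,3)
  0 0 0 0 1
  0 0 0 0 0
  0 0 0 1 0
  0 0 0 3 0
After step 5: ants at (1,4),(3,3)
  0 0 0 0 0
  0 0 0 0 1
  0 0 0 0 0
  0 0 0 4 0

0 0 0 0 0
0 0 0 0 1
0 0 0 0 0
0 0 0 4 0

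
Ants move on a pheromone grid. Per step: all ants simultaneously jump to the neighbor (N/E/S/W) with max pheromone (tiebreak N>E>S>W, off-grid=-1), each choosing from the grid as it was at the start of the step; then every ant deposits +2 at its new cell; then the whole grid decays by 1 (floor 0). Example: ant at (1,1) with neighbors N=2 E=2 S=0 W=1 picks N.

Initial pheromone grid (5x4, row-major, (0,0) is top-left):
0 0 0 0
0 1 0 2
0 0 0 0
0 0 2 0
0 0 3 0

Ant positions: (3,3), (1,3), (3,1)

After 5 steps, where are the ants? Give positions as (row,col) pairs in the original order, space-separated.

Step 1: ant0:(3,3)->W->(3,2) | ant1:(1,3)->N->(0,3) | ant2:(3,1)->E->(3,2)
  grid max=5 at (3,2)
Step 2: ant0:(3,2)->S->(4,2) | ant1:(0,3)->S->(1,3) | ant2:(3,2)->S->(4,2)
  grid max=5 at (4,2)
Step 3: ant0:(4,2)->N->(3,2) | ant1:(1,3)->N->(0,3) | ant2:(4,2)->N->(3,2)
  grid max=7 at (3,2)
Step 4: ant0:(3,2)->S->(4,2) | ant1:(0,3)->S->(1,3) | ant2:(3,2)->S->(4,2)
  grid max=7 at (4,2)
Step 5: ant0:(4,2)->N->(3,2) | ant1:(1,3)->N->(0,3) | ant2:(4,2)->N->(3,2)
  grid max=9 at (3,2)

(3,2) (0,3) (3,2)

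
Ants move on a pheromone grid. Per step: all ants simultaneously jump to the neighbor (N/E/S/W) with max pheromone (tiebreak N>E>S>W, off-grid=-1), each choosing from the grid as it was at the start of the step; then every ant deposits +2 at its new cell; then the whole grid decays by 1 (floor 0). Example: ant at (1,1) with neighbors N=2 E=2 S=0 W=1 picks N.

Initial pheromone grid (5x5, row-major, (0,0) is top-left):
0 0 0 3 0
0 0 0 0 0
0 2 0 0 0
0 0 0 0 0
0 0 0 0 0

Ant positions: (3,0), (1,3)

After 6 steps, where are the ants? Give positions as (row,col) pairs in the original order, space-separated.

Step 1: ant0:(3,0)->N->(2,0) | ant1:(1,3)->N->(0,3)
  grid max=4 at (0,3)
Step 2: ant0:(2,0)->E->(2,1) | ant1:(0,3)->E->(0,4)
  grid max=3 at (0,3)
Step 3: ant0:(2,1)->N->(1,1) | ant1:(0,4)->W->(0,3)
  grid max=4 at (0,3)
Step 4: ant0:(1,1)->S->(2,1) | ant1:(0,3)->E->(0,4)
  grid max=3 at (0,3)
Step 5: ant0:(2,1)->N->(1,1) | ant1:(0,4)->W->(0,3)
  grid max=4 at (0,3)
Step 6: ant0:(1,1)->S->(2,1) | ant1:(0,3)->E->(0,4)
  grid max=3 at (0,3)

(2,1) (0,4)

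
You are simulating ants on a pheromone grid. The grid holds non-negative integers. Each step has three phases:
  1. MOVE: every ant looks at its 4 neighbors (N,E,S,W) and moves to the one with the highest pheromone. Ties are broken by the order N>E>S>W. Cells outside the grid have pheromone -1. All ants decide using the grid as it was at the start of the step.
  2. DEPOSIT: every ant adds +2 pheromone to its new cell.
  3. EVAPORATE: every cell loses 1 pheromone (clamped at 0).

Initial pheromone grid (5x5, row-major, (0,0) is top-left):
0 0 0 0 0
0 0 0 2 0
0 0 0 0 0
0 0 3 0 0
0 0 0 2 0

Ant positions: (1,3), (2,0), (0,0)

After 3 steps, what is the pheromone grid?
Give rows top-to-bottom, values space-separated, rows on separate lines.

After step 1: ants at (0,3),(1,0),(0,1)
  0 1 0 1 0
  1 0 0 1 0
  0 0 0 0 0
  0 0 2 0 0
  0 0 0 1 0
After step 2: ants at (1,3),(0,0),(0,2)
  1 0 1 0 0
  0 0 0 2 0
  0 0 0 0 0
  0 0 1 0 0
  0 0 0 0 0
After step 3: ants at (0,3),(0,1),(0,3)
  0 1 0 3 0
  0 0 0 1 0
  0 0 0 0 0
  0 0 0 0 0
  0 0 0 0 0

0 1 0 3 0
0 0 0 1 0
0 0 0 0 0
0 0 0 0 0
0 0 0 0 0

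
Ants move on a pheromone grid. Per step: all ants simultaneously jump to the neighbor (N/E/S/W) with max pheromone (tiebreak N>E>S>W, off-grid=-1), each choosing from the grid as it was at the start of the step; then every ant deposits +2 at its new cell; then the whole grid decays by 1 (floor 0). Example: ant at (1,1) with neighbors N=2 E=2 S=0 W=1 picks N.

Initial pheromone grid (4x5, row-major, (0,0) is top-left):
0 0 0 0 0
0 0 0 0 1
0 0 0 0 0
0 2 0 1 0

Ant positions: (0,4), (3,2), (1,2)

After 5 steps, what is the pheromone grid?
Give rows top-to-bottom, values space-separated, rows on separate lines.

After step 1: ants at (1,4),(3,1),(0,2)
  0 0 1 0 0
  0 0 0 0 2
  0 0 0 0 0
  0 3 0 0 0
After step 2: ants at (0,4),(2,1),(0,3)
  0 0 0 1 1
  0 0 0 0 1
  0 1 0 0 0
  0 2 0 0 0
After step 3: ants at (1,4),(3,1),(0,4)
  0 0 0 0 2
  0 0 0 0 2
  0 0 0 0 0
  0 3 0 0 0
After step 4: ants at (0,4),(2,1),(1,4)
  0 0 0 0 3
  0 0 0 0 3
  0 1 0 0 0
  0 2 0 0 0
After step 5: ants at (1,4),(3,1),(0,4)
  0 0 0 0 4
  0 0 0 0 4
  0 0 0 0 0
  0 3 0 0 0

0 0 0 0 4
0 0 0 0 4
0 0 0 0 0
0 3 0 0 0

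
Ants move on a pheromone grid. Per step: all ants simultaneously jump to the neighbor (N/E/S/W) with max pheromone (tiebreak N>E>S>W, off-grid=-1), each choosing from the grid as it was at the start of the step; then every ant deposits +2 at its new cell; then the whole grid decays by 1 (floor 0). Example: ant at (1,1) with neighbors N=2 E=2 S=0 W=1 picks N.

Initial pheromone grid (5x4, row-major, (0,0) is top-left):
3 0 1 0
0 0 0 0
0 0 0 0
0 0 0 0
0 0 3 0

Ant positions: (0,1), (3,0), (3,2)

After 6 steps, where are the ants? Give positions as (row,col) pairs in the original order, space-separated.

Step 1: ant0:(0,1)->W->(0,0) | ant1:(3,0)->N->(2,0) | ant2:(3,2)->S->(4,2)
  grid max=4 at (0,0)
Step 2: ant0:(0,0)->E->(0,1) | ant1:(2,0)->N->(1,0) | ant2:(4,2)->N->(3,2)
  grid max=3 at (0,0)
Step 3: ant0:(0,1)->W->(0,0) | ant1:(1,0)->N->(0,0) | ant2:(3,2)->S->(4,2)
  grid max=6 at (0,0)
Step 4: ant0:(0,0)->E->(0,1) | ant1:(0,0)->E->(0,1) | ant2:(4,2)->N->(3,2)
  grid max=5 at (0,0)
Step 5: ant0:(0,1)->W->(0,0) | ant1:(0,1)->W->(0,0) | ant2:(3,2)->S->(4,2)
  grid max=8 at (0,0)
Step 6: ant0:(0,0)->E->(0,1) | ant1:(0,0)->E->(0,1) | ant2:(4,2)->N->(3,2)
  grid max=7 at (0,0)

(0,1) (0,1) (3,2)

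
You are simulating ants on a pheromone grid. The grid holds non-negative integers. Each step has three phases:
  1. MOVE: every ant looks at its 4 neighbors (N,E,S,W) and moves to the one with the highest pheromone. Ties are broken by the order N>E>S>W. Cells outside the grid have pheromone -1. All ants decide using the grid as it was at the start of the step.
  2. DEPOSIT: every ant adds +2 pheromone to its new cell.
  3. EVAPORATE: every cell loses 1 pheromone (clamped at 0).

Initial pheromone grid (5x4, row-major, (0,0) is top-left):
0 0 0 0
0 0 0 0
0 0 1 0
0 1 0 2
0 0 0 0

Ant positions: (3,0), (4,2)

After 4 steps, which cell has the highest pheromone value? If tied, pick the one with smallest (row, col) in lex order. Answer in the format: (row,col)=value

Step 1: ant0:(3,0)->E->(3,1) | ant1:(4,2)->N->(3,2)
  grid max=2 at (3,1)
Step 2: ant0:(3,1)->E->(3,2) | ant1:(3,2)->W->(3,1)
  grid max=3 at (3,1)
Step 3: ant0:(3,2)->W->(3,1) | ant1:(3,1)->E->(3,2)
  grid max=4 at (3,1)
Step 4: ant0:(3,1)->E->(3,2) | ant1:(3,2)->W->(3,1)
  grid max=5 at (3,1)
Final grid:
  0 0 0 0
  0 0 0 0
  0 0 0 0
  0 5 4 0
  0 0 0 0
Max pheromone 5 at (3,1)

Answer: (3,1)=5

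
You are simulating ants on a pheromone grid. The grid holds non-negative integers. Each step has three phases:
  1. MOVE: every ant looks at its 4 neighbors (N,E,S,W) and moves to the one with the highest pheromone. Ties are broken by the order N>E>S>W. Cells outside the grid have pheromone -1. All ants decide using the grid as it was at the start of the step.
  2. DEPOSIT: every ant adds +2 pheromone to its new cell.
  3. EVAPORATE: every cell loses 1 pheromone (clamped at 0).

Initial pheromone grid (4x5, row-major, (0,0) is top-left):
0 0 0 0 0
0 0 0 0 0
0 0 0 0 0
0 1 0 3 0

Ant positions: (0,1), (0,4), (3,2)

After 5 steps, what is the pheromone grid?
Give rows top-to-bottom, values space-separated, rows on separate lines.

After step 1: ants at (0,2),(1,4),(3,3)
  0 0 1 0 0
  0 0 0 0 1
  0 0 0 0 0
  0 0 0 4 0
After step 2: ants at (0,3),(0,4),(2,3)
  0 0 0 1 1
  0 0 0 0 0
  0 0 0 1 0
  0 0 0 3 0
After step 3: ants at (0,4),(0,3),(3,3)
  0 0 0 2 2
  0 0 0 0 0
  0 0 0 0 0
  0 0 0 4 0
After step 4: ants at (0,3),(0,4),(2,3)
  0 0 0 3 3
  0 0 0 0 0
  0 0 0 1 0
  0 0 0 3 0
After step 5: ants at (0,4),(0,3),(3,3)
  0 0 0 4 4
  0 0 0 0 0
  0 0 0 0 0
  0 0 0 4 0

0 0 0 4 4
0 0 0 0 0
0 0 0 0 0
0 0 0 4 0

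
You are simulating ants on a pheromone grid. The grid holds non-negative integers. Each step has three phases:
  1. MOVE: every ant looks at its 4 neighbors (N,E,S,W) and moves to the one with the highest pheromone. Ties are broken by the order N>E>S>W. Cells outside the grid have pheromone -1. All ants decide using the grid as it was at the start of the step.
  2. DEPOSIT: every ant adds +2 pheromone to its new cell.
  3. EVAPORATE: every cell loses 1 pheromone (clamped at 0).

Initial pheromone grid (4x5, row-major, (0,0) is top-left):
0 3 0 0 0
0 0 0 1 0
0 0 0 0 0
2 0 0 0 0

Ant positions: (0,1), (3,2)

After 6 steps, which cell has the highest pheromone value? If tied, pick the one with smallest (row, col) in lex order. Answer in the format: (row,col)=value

Answer: (0,1)=7

Derivation:
Step 1: ant0:(0,1)->E->(0,2) | ant1:(3,2)->N->(2,2)
  grid max=2 at (0,1)
Step 2: ant0:(0,2)->W->(0,1) | ant1:(2,2)->N->(1,2)
  grid max=3 at (0,1)
Step 3: ant0:(0,1)->E->(0,2) | ant1:(1,2)->N->(0,2)
  grid max=3 at (0,2)
Step 4: ant0:(0,2)->W->(0,1) | ant1:(0,2)->W->(0,1)
  grid max=5 at (0,1)
Step 5: ant0:(0,1)->E->(0,2) | ant1:(0,1)->E->(0,2)
  grid max=5 at (0,2)
Step 6: ant0:(0,2)->W->(0,1) | ant1:(0,2)->W->(0,1)
  grid max=7 at (0,1)
Final grid:
  0 7 4 0 0
  0 0 0 0 0
  0 0 0 0 0
  0 0 0 0 0
Max pheromone 7 at (0,1)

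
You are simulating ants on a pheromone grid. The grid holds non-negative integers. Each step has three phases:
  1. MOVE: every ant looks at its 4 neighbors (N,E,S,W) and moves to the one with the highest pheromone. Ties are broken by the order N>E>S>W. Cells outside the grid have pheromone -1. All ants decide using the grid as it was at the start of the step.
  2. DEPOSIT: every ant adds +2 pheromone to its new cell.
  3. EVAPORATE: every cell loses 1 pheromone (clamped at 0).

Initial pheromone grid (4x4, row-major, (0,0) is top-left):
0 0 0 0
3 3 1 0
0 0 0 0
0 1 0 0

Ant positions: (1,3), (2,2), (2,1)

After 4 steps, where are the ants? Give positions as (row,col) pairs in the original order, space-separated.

Step 1: ant0:(1,3)->W->(1,2) | ant1:(2,2)->N->(1,2) | ant2:(2,1)->N->(1,1)
  grid max=4 at (1,1)
Step 2: ant0:(1,2)->W->(1,1) | ant1:(1,2)->W->(1,1) | ant2:(1,1)->E->(1,2)
  grid max=7 at (1,1)
Step 3: ant0:(1,1)->E->(1,2) | ant1:(1,1)->E->(1,2) | ant2:(1,2)->W->(1,1)
  grid max=8 at (1,1)
Step 4: ant0:(1,2)->W->(1,1) | ant1:(1,2)->W->(1,1) | ant2:(1,1)->E->(1,2)
  grid max=11 at (1,1)

(1,1) (1,1) (1,2)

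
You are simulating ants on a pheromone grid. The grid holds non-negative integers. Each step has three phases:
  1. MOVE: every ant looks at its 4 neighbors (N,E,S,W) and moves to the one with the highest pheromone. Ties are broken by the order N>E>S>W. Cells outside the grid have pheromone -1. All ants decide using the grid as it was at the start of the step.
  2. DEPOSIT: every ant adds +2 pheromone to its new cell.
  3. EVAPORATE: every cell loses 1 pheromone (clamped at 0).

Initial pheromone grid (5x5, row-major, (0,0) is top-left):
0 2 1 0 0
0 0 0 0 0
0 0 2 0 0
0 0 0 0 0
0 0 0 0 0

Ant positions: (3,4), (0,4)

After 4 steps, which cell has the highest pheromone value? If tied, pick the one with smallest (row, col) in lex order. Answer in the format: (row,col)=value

Step 1: ant0:(3,4)->N->(2,4) | ant1:(0,4)->S->(1,4)
  grid max=1 at (0,1)
Step 2: ant0:(2,4)->N->(1,4) | ant1:(1,4)->S->(2,4)
  grid max=2 at (1,4)
Step 3: ant0:(1,4)->S->(2,4) | ant1:(2,4)->N->(1,4)
  grid max=3 at (1,4)
Step 4: ant0:(2,4)->N->(1,4) | ant1:(1,4)->S->(2,4)
  grid max=4 at (1,4)
Final grid:
  0 0 0 0 0
  0 0 0 0 4
  0 0 0 0 4
  0 0 0 0 0
  0 0 0 0 0
Max pheromone 4 at (1,4)

Answer: (1,4)=4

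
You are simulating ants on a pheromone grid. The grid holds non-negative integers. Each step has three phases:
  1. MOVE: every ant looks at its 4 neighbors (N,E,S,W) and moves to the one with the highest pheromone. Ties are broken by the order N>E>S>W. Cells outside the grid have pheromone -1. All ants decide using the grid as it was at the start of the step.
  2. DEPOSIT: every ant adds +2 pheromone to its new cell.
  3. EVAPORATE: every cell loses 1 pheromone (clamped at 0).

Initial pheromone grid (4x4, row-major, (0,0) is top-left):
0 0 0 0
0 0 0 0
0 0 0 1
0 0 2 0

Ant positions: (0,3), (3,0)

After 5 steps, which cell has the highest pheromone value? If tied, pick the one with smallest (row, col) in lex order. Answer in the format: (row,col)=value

Step 1: ant0:(0,3)->S->(1,3) | ant1:(3,0)->N->(2,0)
  grid max=1 at (1,3)
Step 2: ant0:(1,3)->N->(0,3) | ant1:(2,0)->N->(1,0)
  grid max=1 at (0,3)
Step 3: ant0:(0,3)->S->(1,3) | ant1:(1,0)->N->(0,0)
  grid max=1 at (0,0)
Step 4: ant0:(1,3)->N->(0,3) | ant1:(0,0)->E->(0,1)
  grid max=1 at (0,1)
Step 5: ant0:(0,3)->S->(1,3) | ant1:(0,1)->E->(0,2)
  grid max=1 at (0,2)
Final grid:
  0 0 1 0
  0 0 0 1
  0 0 0 0
  0 0 0 0
Max pheromone 1 at (0,2)

Answer: (0,2)=1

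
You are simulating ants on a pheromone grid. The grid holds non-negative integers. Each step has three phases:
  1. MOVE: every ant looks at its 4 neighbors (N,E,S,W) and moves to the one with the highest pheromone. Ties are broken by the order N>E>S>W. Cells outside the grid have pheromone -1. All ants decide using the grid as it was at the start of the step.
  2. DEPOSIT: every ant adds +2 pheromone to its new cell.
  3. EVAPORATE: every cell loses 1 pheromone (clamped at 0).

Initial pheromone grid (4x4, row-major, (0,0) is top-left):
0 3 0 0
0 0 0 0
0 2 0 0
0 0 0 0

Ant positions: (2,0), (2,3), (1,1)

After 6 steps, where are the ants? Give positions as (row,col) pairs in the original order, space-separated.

Step 1: ant0:(2,0)->E->(2,1) | ant1:(2,3)->N->(1,3) | ant2:(1,1)->N->(0,1)
  grid max=4 at (0,1)
Step 2: ant0:(2,1)->N->(1,1) | ant1:(1,3)->N->(0,3) | ant2:(0,1)->E->(0,2)
  grid max=3 at (0,1)
Step 3: ant0:(1,1)->N->(0,1) | ant1:(0,3)->W->(0,2) | ant2:(0,2)->W->(0,1)
  grid max=6 at (0,1)
Step 4: ant0:(0,1)->E->(0,2) | ant1:(0,2)->W->(0,1) | ant2:(0,1)->E->(0,2)
  grid max=7 at (0,1)
Step 5: ant0:(0,2)->W->(0,1) | ant1:(0,1)->E->(0,2) | ant2:(0,2)->W->(0,1)
  grid max=10 at (0,1)
Step 6: ant0:(0,1)->E->(0,2) | ant1:(0,2)->W->(0,1) | ant2:(0,1)->E->(0,2)
  grid max=11 at (0,1)

(0,2) (0,1) (0,2)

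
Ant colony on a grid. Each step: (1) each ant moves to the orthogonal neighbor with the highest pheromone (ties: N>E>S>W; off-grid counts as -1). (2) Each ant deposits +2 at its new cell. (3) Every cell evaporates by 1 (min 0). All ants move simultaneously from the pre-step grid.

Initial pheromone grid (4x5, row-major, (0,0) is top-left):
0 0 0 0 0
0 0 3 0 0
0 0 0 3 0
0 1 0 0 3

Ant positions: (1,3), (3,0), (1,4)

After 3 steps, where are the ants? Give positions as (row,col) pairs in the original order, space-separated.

Step 1: ant0:(1,3)->S->(2,3) | ant1:(3,0)->E->(3,1) | ant2:(1,4)->N->(0,4)
  grid max=4 at (2,3)
Step 2: ant0:(2,3)->N->(1,3) | ant1:(3,1)->N->(2,1) | ant2:(0,4)->S->(1,4)
  grid max=3 at (2,3)
Step 3: ant0:(1,3)->S->(2,3) | ant1:(2,1)->S->(3,1) | ant2:(1,4)->W->(1,3)
  grid max=4 at (2,3)

(2,3) (3,1) (1,3)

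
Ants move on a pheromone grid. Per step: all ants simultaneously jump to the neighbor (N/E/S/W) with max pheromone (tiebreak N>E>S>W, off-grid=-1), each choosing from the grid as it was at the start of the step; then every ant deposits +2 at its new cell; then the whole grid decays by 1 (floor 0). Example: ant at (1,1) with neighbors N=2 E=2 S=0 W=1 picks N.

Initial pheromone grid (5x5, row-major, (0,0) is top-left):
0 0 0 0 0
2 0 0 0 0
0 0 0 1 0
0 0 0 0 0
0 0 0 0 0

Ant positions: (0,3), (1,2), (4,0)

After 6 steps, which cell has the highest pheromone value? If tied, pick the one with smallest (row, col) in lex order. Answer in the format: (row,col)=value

Answer: (1,4)=5

Derivation:
Step 1: ant0:(0,3)->E->(0,4) | ant1:(1,2)->N->(0,2) | ant2:(4,0)->N->(3,0)
  grid max=1 at (0,2)
Step 2: ant0:(0,4)->S->(1,4) | ant1:(0,2)->E->(0,3) | ant2:(3,0)->N->(2,0)
  grid max=1 at (0,3)
Step 3: ant0:(1,4)->N->(0,4) | ant1:(0,3)->E->(0,4) | ant2:(2,0)->N->(1,0)
  grid max=3 at (0,4)
Step 4: ant0:(0,4)->S->(1,4) | ant1:(0,4)->S->(1,4) | ant2:(1,0)->N->(0,0)
  grid max=3 at (1,4)
Step 5: ant0:(1,4)->N->(0,4) | ant1:(1,4)->N->(0,4) | ant2:(0,0)->E->(0,1)
  grid max=5 at (0,4)
Step 6: ant0:(0,4)->S->(1,4) | ant1:(0,4)->S->(1,4) | ant2:(0,1)->E->(0,2)
  grid max=5 at (1,4)
Final grid:
  0 0 1 0 4
  0 0 0 0 5
  0 0 0 0 0
  0 0 0 0 0
  0 0 0 0 0
Max pheromone 5 at (1,4)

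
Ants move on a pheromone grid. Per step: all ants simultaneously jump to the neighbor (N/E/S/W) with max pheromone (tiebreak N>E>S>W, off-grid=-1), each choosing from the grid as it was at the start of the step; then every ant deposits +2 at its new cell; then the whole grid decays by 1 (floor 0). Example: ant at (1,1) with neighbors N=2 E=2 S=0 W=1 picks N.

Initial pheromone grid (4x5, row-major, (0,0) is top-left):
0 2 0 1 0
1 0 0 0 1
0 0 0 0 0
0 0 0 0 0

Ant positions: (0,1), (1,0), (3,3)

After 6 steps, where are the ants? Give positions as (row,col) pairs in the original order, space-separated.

Step 1: ant0:(0,1)->E->(0,2) | ant1:(1,0)->N->(0,0) | ant2:(3,3)->N->(2,3)
  grid max=1 at (0,0)
Step 2: ant0:(0,2)->W->(0,1) | ant1:(0,0)->E->(0,1) | ant2:(2,3)->N->(1,3)
  grid max=4 at (0,1)
Step 3: ant0:(0,1)->E->(0,2) | ant1:(0,1)->E->(0,2) | ant2:(1,3)->N->(0,3)
  grid max=3 at (0,1)
Step 4: ant0:(0,2)->W->(0,1) | ant1:(0,2)->W->(0,1) | ant2:(0,3)->W->(0,2)
  grid max=6 at (0,1)
Step 5: ant0:(0,1)->E->(0,2) | ant1:(0,1)->E->(0,2) | ant2:(0,2)->W->(0,1)
  grid max=7 at (0,1)
Step 6: ant0:(0,2)->W->(0,1) | ant1:(0,2)->W->(0,1) | ant2:(0,1)->E->(0,2)
  grid max=10 at (0,1)

(0,1) (0,1) (0,2)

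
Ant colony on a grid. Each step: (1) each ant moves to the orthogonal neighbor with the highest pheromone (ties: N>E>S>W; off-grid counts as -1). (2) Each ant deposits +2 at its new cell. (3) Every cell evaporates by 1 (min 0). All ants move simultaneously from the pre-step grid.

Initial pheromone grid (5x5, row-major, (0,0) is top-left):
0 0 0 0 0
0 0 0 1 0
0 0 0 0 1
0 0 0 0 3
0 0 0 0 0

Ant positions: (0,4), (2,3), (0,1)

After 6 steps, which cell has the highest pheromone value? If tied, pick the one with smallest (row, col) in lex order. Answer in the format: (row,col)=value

Step 1: ant0:(0,4)->S->(1,4) | ant1:(2,3)->N->(1,3) | ant2:(0,1)->E->(0,2)
  grid max=2 at (1,3)
Step 2: ant0:(1,4)->W->(1,3) | ant1:(1,3)->E->(1,4) | ant2:(0,2)->E->(0,3)
  grid max=3 at (1,3)
Step 3: ant0:(1,3)->E->(1,4) | ant1:(1,4)->W->(1,3) | ant2:(0,3)->S->(1,3)
  grid max=6 at (1,3)
Step 4: ant0:(1,4)->W->(1,3) | ant1:(1,3)->E->(1,4) | ant2:(1,3)->E->(1,4)
  grid max=7 at (1,3)
Step 5: ant0:(1,3)->E->(1,4) | ant1:(1,4)->W->(1,3) | ant2:(1,4)->W->(1,3)
  grid max=10 at (1,3)
Step 6: ant0:(1,4)->W->(1,3) | ant1:(1,3)->E->(1,4) | ant2:(1,3)->E->(1,4)
  grid max=11 at (1,3)
Final grid:
  0 0 0 0 0
  0 0 0 11 10
  0 0 0 0 0
  0 0 0 0 0
  0 0 0 0 0
Max pheromone 11 at (1,3)

Answer: (1,3)=11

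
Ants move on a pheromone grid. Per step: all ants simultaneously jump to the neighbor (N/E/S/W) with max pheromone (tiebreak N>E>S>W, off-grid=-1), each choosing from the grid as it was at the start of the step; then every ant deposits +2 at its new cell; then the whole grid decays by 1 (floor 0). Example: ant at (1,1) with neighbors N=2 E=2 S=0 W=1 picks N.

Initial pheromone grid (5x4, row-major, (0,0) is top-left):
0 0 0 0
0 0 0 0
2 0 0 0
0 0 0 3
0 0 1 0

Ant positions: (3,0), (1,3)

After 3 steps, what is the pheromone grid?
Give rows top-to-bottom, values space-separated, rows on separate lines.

After step 1: ants at (2,0),(0,3)
  0 0 0 1
  0 0 0 0
  3 0 0 0
  0 0 0 2
  0 0 0 0
After step 2: ants at (1,0),(1,3)
  0 0 0 0
  1 0 0 1
  2 0 0 0
  0 0 0 1
  0 0 0 0
After step 3: ants at (2,0),(0,3)
  0 0 0 1
  0 0 0 0
  3 0 0 0
  0 0 0 0
  0 0 0 0

0 0 0 1
0 0 0 0
3 0 0 0
0 0 0 0
0 0 0 0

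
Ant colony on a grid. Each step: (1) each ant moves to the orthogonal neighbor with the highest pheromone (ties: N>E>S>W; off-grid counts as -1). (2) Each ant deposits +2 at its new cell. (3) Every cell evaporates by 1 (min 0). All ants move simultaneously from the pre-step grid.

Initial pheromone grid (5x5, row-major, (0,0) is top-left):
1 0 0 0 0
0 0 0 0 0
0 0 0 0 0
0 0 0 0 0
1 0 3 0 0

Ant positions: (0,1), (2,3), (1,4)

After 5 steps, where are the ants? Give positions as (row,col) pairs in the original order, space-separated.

Step 1: ant0:(0,1)->W->(0,0) | ant1:(2,3)->N->(1,3) | ant2:(1,4)->N->(0,4)
  grid max=2 at (0,0)
Step 2: ant0:(0,0)->E->(0,1) | ant1:(1,3)->N->(0,3) | ant2:(0,4)->S->(1,4)
  grid max=1 at (0,0)
Step 3: ant0:(0,1)->W->(0,0) | ant1:(0,3)->E->(0,4) | ant2:(1,4)->N->(0,4)
  grid max=3 at (0,4)
Step 4: ant0:(0,0)->E->(0,1) | ant1:(0,4)->S->(1,4) | ant2:(0,4)->S->(1,4)
  grid max=3 at (1,4)
Step 5: ant0:(0,1)->W->(0,0) | ant1:(1,4)->N->(0,4) | ant2:(1,4)->N->(0,4)
  grid max=5 at (0,4)

(0,0) (0,4) (0,4)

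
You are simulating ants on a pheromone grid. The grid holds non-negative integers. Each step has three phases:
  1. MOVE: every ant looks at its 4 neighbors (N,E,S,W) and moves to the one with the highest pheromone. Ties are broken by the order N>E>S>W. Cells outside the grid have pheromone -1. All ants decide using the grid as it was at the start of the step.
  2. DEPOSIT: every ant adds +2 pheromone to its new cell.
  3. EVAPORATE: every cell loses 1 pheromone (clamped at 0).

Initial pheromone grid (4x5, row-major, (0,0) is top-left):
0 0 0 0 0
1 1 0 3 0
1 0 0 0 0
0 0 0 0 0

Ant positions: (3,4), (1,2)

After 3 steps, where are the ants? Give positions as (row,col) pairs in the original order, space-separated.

Step 1: ant0:(3,4)->N->(2,4) | ant1:(1,2)->E->(1,3)
  grid max=4 at (1,3)
Step 2: ant0:(2,4)->N->(1,4) | ant1:(1,3)->N->(0,3)
  grid max=3 at (1,3)
Step 3: ant0:(1,4)->W->(1,3) | ant1:(0,3)->S->(1,3)
  grid max=6 at (1,3)

(1,3) (1,3)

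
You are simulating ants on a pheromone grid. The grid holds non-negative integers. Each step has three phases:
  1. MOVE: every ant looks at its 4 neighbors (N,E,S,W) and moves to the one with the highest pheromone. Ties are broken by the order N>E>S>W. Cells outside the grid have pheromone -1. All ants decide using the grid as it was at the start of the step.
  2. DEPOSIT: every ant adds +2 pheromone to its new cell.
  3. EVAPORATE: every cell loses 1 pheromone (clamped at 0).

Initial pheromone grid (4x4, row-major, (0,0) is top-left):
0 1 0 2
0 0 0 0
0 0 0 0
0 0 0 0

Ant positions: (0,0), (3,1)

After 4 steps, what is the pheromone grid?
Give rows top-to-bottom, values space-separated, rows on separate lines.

After step 1: ants at (0,1),(2,1)
  0 2 0 1
  0 0 0 0
  0 1 0 0
  0 0 0 0
After step 2: ants at (0,2),(1,1)
  0 1 1 0
  0 1 0 0
  0 0 0 0
  0 0 0 0
After step 3: ants at (0,1),(0,1)
  0 4 0 0
  0 0 0 0
  0 0 0 0
  0 0 0 0
After step 4: ants at (0,2),(0,2)
  0 3 3 0
  0 0 0 0
  0 0 0 0
  0 0 0 0

0 3 3 0
0 0 0 0
0 0 0 0
0 0 0 0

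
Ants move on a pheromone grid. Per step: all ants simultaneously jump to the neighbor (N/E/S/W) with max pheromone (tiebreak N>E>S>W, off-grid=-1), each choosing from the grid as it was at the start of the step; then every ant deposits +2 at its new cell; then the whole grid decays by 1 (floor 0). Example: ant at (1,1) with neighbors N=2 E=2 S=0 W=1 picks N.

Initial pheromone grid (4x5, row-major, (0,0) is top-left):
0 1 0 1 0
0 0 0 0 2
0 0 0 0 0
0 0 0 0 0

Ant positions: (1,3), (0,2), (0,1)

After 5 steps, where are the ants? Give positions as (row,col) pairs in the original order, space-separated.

Step 1: ant0:(1,3)->E->(1,4) | ant1:(0,2)->E->(0,3) | ant2:(0,1)->E->(0,2)
  grid max=3 at (1,4)
Step 2: ant0:(1,4)->N->(0,4) | ant1:(0,3)->W->(0,2) | ant2:(0,2)->E->(0,3)
  grid max=3 at (0,3)
Step 3: ant0:(0,4)->W->(0,3) | ant1:(0,2)->E->(0,3) | ant2:(0,3)->W->(0,2)
  grid max=6 at (0,3)
Step 4: ant0:(0,3)->W->(0,2) | ant1:(0,3)->W->(0,2) | ant2:(0,2)->E->(0,3)
  grid max=7 at (0,3)
Step 5: ant0:(0,2)->E->(0,3) | ant1:(0,2)->E->(0,3) | ant2:(0,3)->W->(0,2)
  grid max=10 at (0,3)

(0,3) (0,3) (0,2)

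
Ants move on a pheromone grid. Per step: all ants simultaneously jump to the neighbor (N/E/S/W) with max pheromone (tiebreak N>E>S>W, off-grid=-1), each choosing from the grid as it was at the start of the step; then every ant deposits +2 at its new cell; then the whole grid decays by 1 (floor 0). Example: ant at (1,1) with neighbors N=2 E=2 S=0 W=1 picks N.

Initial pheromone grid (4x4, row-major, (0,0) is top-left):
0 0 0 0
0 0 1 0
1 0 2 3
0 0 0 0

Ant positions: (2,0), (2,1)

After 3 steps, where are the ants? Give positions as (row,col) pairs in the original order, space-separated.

Step 1: ant0:(2,0)->N->(1,0) | ant1:(2,1)->E->(2,2)
  grid max=3 at (2,2)
Step 2: ant0:(1,0)->N->(0,0) | ant1:(2,2)->E->(2,3)
  grid max=3 at (2,3)
Step 3: ant0:(0,0)->E->(0,1) | ant1:(2,3)->W->(2,2)
  grid max=3 at (2,2)

(0,1) (2,2)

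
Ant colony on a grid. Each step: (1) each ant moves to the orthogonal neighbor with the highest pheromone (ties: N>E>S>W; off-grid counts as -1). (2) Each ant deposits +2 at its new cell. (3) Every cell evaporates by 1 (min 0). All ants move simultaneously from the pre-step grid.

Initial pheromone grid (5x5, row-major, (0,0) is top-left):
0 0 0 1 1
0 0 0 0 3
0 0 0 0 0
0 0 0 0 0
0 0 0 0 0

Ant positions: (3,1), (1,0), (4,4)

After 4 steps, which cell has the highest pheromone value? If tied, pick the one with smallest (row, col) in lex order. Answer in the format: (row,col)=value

Step 1: ant0:(3,1)->N->(2,1) | ant1:(1,0)->N->(0,0) | ant2:(4,4)->N->(3,4)
  grid max=2 at (1,4)
Step 2: ant0:(2,1)->N->(1,1) | ant1:(0,0)->E->(0,1) | ant2:(3,4)->N->(2,4)
  grid max=1 at (0,1)
Step 3: ant0:(1,1)->N->(0,1) | ant1:(0,1)->S->(1,1) | ant2:(2,4)->N->(1,4)
  grid max=2 at (0,1)
Step 4: ant0:(0,1)->S->(1,1) | ant1:(1,1)->N->(0,1) | ant2:(1,4)->N->(0,4)
  grid max=3 at (0,1)
Final grid:
  0 3 0 0 1
  0 3 0 0 1
  0 0 0 0 0
  0 0 0 0 0
  0 0 0 0 0
Max pheromone 3 at (0,1)

Answer: (0,1)=3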